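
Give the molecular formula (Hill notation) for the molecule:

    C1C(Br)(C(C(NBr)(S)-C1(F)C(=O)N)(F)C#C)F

Heavy atoms from the SMILES: 2 Br, 8 C, 3 F, 2 N, 1 O, 1 S.
Implicit hydrogens by atom environment:
  6 × C: no H
  3 × F: no H
  2 × Br: no H
  1 × C: 2 H
  1 × C: 1 H
  1 × N: 2 H
  1 × N: 1 H
  1 × O: no H
  1 × S: 1 H
  Total hydrogens = 7.
Molecular formula: C8H7Br2F3N2OS

C8H7Br2F3N2OS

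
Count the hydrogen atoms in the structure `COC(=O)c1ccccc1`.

8

Hydrogens are implicit in SMILES; fill each atom to its normal valence:
  5 × C (aromatic): 1 H each → 5
  2 × O: no H
  1 × C: 3 H
  1 × C (aromatic): no H
  1 × C: no H
  Total hydrogens = 8.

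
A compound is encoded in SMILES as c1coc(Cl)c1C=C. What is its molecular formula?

C6H5ClO

Heavy atoms from the SMILES: 6 C, 1 Cl, 1 O.
Implicit hydrogens by atom environment:
  2 × C (aromatic): 1 H each → 2
  2 × C (aromatic): no H
  1 × C: 2 H
  1 × C: 1 H
  1 × Cl: no H
  1 × O (aromatic): no H
  Total hydrogens = 5.
Molecular formula: C6H5ClO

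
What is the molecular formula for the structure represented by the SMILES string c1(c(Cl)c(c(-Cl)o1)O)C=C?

C6H4Cl2O2

Heavy atoms from the SMILES: 6 C, 2 Cl, 2 O.
Implicit hydrogens by atom environment:
  4 × C (aromatic): no H
  2 × Cl: no H
  1 × C: 2 H
  1 × C: 1 H
  1 × O: 1 H
  1 × O (aromatic): no H
  Total hydrogens = 4.
Molecular formula: C6H4Cl2O2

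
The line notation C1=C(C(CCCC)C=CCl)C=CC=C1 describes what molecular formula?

Heavy atoms from the SMILES: 13 C, 1 Cl.
Implicit hydrogens by atom environment:
  5 × C (aromatic): 1 H each → 5
  3 × C: 2 H each → 6
  3 × C: 1 H each → 3
  1 × C: 3 H
  1 × C (aromatic): no H
  1 × Cl: no H
  Total hydrogens = 17.
Molecular formula: C13H17Cl

C13H17Cl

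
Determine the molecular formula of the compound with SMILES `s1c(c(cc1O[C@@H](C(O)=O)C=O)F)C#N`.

Heavy atoms from the SMILES: 8 C, 1 F, 1 N, 4 O, 1 S.
Implicit hydrogens by atom environment:
  3 × C (aromatic): no H
  3 × O: no H
  2 × C: 1 H each → 2
  2 × C: no H
  1 × C (aromatic): 1 H
  1 × F: no H
  1 × N: no H
  1 × O: 1 H
  1 × S (aromatic): no H
  Total hydrogens = 4.
Molecular formula: C8H4FNO4S

C8H4FNO4S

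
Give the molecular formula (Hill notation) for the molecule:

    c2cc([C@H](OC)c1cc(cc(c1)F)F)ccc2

Heavy atoms from the SMILES: 14 C, 2 F, 1 O.
Implicit hydrogens by atom environment:
  8 × C (aromatic): 1 H each → 8
  4 × C (aromatic): no H
  2 × F: no H
  1 × C: 3 H
  1 × C: 1 H
  1 × O: no H
  Total hydrogens = 12.
Molecular formula: C14H12F2O

C14H12F2O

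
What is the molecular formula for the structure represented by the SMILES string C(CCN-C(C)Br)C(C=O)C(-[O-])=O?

Heavy atoms from the SMILES: 1 Br, 8 C, 1 N, 3 O.
Implicit hydrogens by atom environment:
  3 × C: 2 H each → 6
  3 × C: 1 H each → 3
  2 × O: no H
  1 × Br: no H
  1 × C: 3 H
  1 × C: no H
  1 × N: 1 H
  1 × O (charge -1): no H
  Total hydrogens = 13.
Net charge -1.
Molecular formula: C8H13BrNO3-

C8H13BrNO3-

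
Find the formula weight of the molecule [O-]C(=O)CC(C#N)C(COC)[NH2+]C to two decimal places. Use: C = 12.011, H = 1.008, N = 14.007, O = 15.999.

186.21

Molecular formula: C8H14N2O3.
M = 8×12.011 + 14×1.008 + 2×14.007 + 3×15.999 = 186.21 g/mol.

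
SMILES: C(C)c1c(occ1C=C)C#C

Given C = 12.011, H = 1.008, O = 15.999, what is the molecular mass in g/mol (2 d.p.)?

Molecular formula: C10H10O.
M = 10×12.011 + 10×1.008 + 1×15.999 = 146.19 g/mol.

146.19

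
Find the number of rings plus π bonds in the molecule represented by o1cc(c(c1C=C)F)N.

Molecular formula from the SMILES: C6H6FNO.
DoU = (2C + 2 + N − H − X)/2 = (2·6 + 2 + 1 − 6 − 1)/2 = 8/2 = 4.
(Structurally: 1 ring(s) + 3 π bond(s) = 4.)

4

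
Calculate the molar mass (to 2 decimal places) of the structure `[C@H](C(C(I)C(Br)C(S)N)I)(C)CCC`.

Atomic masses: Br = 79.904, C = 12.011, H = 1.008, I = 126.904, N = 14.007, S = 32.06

Molecular formula: C9H18BrI2NS.
M = 1×79.904 + 9×12.011 + 18×1.008 + 2×126.904 + 1×14.007 + 1×32.06 = 506.02 g/mol.

506.02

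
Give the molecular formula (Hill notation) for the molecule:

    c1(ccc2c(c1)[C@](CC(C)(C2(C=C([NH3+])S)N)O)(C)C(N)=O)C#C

C17H22N3O2S+

Heavy atoms from the SMILES: 17 C, 3 N, 2 O, 1 S.
Implicit hydrogens by atom environment:
  6 × C: no H
  3 × C (aromatic): 1 H each → 3
  3 × C (aromatic): no H
  2 × C: 3 H each → 6
  2 × C: 1 H each → 2
  2 × N: 2 H each → 4
  1 × C: 2 H
  1 × N (charge +1): 3 H
  1 × O: 1 H
  1 × O: no H
  1 × S: 1 H
  Total hydrogens = 22.
Net charge +1.
Molecular formula: C17H22N3O2S+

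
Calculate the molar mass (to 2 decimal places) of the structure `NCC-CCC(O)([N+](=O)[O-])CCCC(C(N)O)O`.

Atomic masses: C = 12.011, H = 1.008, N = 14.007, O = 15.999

265.31

Molecular formula: C10H23N3O5.
M = 10×12.011 + 23×1.008 + 3×14.007 + 5×15.999 = 265.31 g/mol.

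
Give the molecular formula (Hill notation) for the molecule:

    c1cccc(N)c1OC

C7H9NO

Heavy atoms from the SMILES: 7 C, 1 N, 1 O.
Implicit hydrogens by atom environment:
  4 × C (aromatic): 1 H each → 4
  2 × C (aromatic): no H
  1 × C: 3 H
  1 × N: 2 H
  1 × O: no H
  Total hydrogens = 9.
Molecular formula: C7H9NO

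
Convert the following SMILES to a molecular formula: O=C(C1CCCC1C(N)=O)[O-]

C7H10NO3-

Heavy atoms from the SMILES: 7 C, 1 N, 3 O.
Implicit hydrogens by atom environment:
  3 × C: 2 H each → 6
  2 × C: 1 H each → 2
  2 × C: no H
  2 × O: no H
  1 × N: 2 H
  1 × O (charge -1): no H
  Total hydrogens = 10.
Net charge -1.
Molecular formula: C7H10NO3-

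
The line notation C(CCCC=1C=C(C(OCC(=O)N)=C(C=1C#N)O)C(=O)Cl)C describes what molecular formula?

Heavy atoms from the SMILES: 15 C, 1 Cl, 2 N, 4 O.
Implicit hydrogens by atom environment:
  5 × C: 2 H each → 10
  5 × C (aromatic): no H
  3 × C: no H
  3 × O: no H
  1 × C: 3 H
  1 × C (aromatic): 1 H
  1 × Cl: no H
  1 × N: 2 H
  1 × N: no H
  1 × O: 1 H
  Total hydrogens = 17.
Molecular formula: C15H17ClN2O4

C15H17ClN2O4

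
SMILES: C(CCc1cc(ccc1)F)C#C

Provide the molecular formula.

C11H11F

Heavy atoms from the SMILES: 11 C, 1 F.
Implicit hydrogens by atom environment:
  4 × C (aromatic): 1 H each → 4
  3 × C: 2 H each → 6
  2 × C (aromatic): no H
  1 × C: 1 H
  1 × C: no H
  1 × F: no H
  Total hydrogens = 11.
Molecular formula: C11H11F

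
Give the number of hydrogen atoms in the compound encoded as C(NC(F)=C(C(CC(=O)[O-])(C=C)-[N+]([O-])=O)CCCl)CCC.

19

Hydrogens are implicit in SMILES; fill each atom to its normal valence:
  7 × C: 2 H each → 14
  4 × C: no H
  2 × O: no H
  2 × O (charge -1): no H
  1 × C: 3 H
  1 × C: 1 H
  1 × Cl: no H
  1 × F: no H
  1 × N: 1 H
  1 × N (charge +1): no H
  Total hydrogens = 19.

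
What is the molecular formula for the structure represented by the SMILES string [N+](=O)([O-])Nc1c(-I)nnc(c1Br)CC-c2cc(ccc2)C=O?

C13H10BrIN4O3

Heavy atoms from the SMILES: 1 Br, 13 C, 1 I, 4 N, 3 O.
Implicit hydrogens by atom environment:
  6 × C (aromatic): no H
  4 × C (aromatic): 1 H each → 4
  2 × C: 2 H each → 4
  2 × N (aromatic): no H
  2 × O: no H
  1 × Br: no H
  1 × C: 1 H
  1 × I: no H
  1 × N: 1 H
  1 × N (charge +1): no H
  1 × O (charge -1): no H
  Total hydrogens = 10.
Molecular formula: C13H10BrIN4O3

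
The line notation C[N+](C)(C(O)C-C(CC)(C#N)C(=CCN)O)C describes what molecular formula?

C12H24N3O2+

Heavy atoms from the SMILES: 12 C, 3 N, 2 O.
Implicit hydrogens by atom environment:
  4 × C: 3 H each → 12
  3 × C: 2 H each → 6
  3 × C: no H
  2 × C: 1 H each → 2
  2 × O: 1 H each → 2
  1 × N: 2 H
  1 × N: no H
  1 × N (charge +1): no H
  Total hydrogens = 24.
Net charge +1.
Molecular formula: C12H24N3O2+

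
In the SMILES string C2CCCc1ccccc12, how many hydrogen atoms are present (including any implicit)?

12

Hydrogens are implicit in SMILES; fill each atom to its normal valence:
  4 × C: 2 H each → 8
  4 × C (aromatic): 1 H each → 4
  2 × C (aromatic): no H
  Total hydrogens = 12.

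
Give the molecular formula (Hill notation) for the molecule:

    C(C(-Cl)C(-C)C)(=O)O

Heavy atoms from the SMILES: 5 C, 1 Cl, 2 O.
Implicit hydrogens by atom environment:
  2 × C: 3 H each → 6
  2 × C: 1 H each → 2
  1 × C: no H
  1 × Cl: no H
  1 × O: 1 H
  1 × O: no H
  Total hydrogens = 9.
Molecular formula: C5H9ClO2

C5H9ClO2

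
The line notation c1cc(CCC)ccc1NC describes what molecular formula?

C10H15N

Heavy atoms from the SMILES: 10 C, 1 N.
Implicit hydrogens by atom environment:
  4 × C (aromatic): 1 H each → 4
  2 × C: 3 H each → 6
  2 × C: 2 H each → 4
  2 × C (aromatic): no H
  1 × N: 1 H
  Total hydrogens = 15.
Molecular formula: C10H15N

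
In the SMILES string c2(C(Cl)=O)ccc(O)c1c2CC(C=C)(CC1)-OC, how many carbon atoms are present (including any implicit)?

The symbol for carbon appears 14 times in the SMILES. Lowercase c denotes aromatic carbon and counts toward C.

14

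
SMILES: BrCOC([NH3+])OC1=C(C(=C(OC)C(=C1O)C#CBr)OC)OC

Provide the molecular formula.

Heavy atoms from the SMILES: 2 Br, 13 C, 1 N, 6 O.
Implicit hydrogens by atom environment:
  6 × C (aromatic): no H
  5 × O: no H
  3 × C: 3 H each → 9
  2 × Br: no H
  2 × C: no H
  1 × C: 2 H
  1 × C: 1 H
  1 × N (charge +1): 3 H
  1 × O: 1 H
  Total hydrogens = 16.
Net charge +1.
Molecular formula: C13H16Br2NO6+

C13H16Br2NO6+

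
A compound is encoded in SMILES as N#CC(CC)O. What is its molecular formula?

Heavy atoms from the SMILES: 4 C, 1 N, 1 O.
Implicit hydrogens by atom environment:
  1 × C: 3 H
  1 × C: 2 H
  1 × C: 1 H
  1 × C: no H
  1 × N: no H
  1 × O: 1 H
  Total hydrogens = 7.
Molecular formula: C4H7NO

C4H7NO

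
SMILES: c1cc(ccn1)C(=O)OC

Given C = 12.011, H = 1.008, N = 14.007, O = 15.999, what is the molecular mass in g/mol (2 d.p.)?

Molecular formula: C7H7NO2.
M = 7×12.011 + 7×1.008 + 1×14.007 + 2×15.999 = 137.14 g/mol.

137.14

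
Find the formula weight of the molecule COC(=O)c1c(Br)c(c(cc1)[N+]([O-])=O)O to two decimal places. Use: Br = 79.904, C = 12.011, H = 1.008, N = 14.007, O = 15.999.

276.04

Molecular formula: C8H6BrNO5.
M = 1×79.904 + 8×12.011 + 6×1.008 + 1×14.007 + 5×15.999 = 276.04 g/mol.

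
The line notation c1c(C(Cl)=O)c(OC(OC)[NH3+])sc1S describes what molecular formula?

C7H9ClNO3S2+

Heavy atoms from the SMILES: 7 C, 1 Cl, 1 N, 3 O, 2 S.
Implicit hydrogens by atom environment:
  3 × C (aromatic): no H
  3 × O: no H
  1 × C: 3 H
  1 × C (aromatic): 1 H
  1 × C: 1 H
  1 × C: no H
  1 × Cl: no H
  1 × N (charge +1): 3 H
  1 × S: 1 H
  1 × S (aromatic): no H
  Total hydrogens = 9.
Net charge +1.
Molecular formula: C7H9ClNO3S2+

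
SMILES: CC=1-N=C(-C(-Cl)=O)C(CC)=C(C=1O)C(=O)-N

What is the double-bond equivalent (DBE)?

Molecular formula from the SMILES: C10H11ClN2O3.
DoU = (2C + 2 + N − H − X)/2 = (2·10 + 2 + 2 − 11 − 1)/2 = 12/2 = 6.
(Structurally: 1 ring(s) + 5 π bond(s) = 6.)

6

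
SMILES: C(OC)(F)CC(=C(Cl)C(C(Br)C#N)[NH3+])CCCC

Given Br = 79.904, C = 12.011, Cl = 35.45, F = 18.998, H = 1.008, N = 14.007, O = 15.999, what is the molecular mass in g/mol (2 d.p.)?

342.66

Molecular formula: C12H20BrClFN2O+.
M = 1×79.904 + 12×12.011 + 1×35.45 + 1×18.998 + 20×1.008 + 2×14.007 + 1×15.999 = 342.66 g/mol.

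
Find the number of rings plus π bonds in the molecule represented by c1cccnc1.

4

Molecular formula from the SMILES: C5H5N.
DoU = (2C + 2 + N − H − X)/2 = (2·5 + 2 + 1 − 5 − 0)/2 = 8/2 = 4.
(Structurally: 1 ring(s) + 3 π bond(s) = 4.)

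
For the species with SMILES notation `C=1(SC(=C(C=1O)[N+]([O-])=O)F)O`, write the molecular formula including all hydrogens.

Heavy atoms from the SMILES: 4 C, 1 F, 1 N, 4 O, 1 S.
Implicit hydrogens by atom environment:
  4 × C (aromatic): no H
  2 × O: 1 H each → 2
  1 × F: no H
  1 × N (charge +1): no H
  1 × O: no H
  1 × O (charge -1): no H
  1 × S (aromatic): no H
  Total hydrogens = 2.
Molecular formula: C4H2FNO4S

C4H2FNO4S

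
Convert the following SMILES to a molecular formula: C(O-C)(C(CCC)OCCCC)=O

C10H20O3

Heavy atoms from the SMILES: 10 C, 3 O.
Implicit hydrogens by atom environment:
  5 × C: 2 H each → 10
  3 × C: 3 H each → 9
  3 × O: no H
  1 × C: 1 H
  1 × C: no H
  Total hydrogens = 20.
Molecular formula: C10H20O3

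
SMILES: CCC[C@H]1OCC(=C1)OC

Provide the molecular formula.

Heavy atoms from the SMILES: 8 C, 2 O.
Implicit hydrogens by atom environment:
  3 × C: 2 H each → 6
  2 × C: 3 H each → 6
  2 × C: 1 H each → 2
  2 × O: no H
  1 × C: no H
  Total hydrogens = 14.
Molecular formula: C8H14O2

C8H14O2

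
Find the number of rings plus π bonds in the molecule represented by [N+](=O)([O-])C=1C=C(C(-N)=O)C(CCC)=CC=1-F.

Molecular formula from the SMILES: C10H11FN2O3.
DoU = (2C + 2 + N − H − X)/2 = (2·10 + 2 + 2 − 11 − 1)/2 = 12/2 = 6.
(Structurally: 1 ring(s) + 5 π bond(s) = 6.)

6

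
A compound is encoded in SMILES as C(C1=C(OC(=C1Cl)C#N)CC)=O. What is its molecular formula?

Heavy atoms from the SMILES: 8 C, 1 Cl, 1 N, 2 O.
Implicit hydrogens by atom environment:
  4 × C (aromatic): no H
  1 × C: 3 H
  1 × C: 2 H
  1 × C: 1 H
  1 × C: no H
  1 × Cl: no H
  1 × N: no H
  1 × O (aromatic): no H
  1 × O: no H
  Total hydrogens = 6.
Molecular formula: C8H6ClNO2

C8H6ClNO2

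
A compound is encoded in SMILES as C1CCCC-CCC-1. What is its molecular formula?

Heavy atoms from the SMILES: 8 C.
Implicit hydrogens by atom environment:
  8 × C: 2 H each → 16
  Total hydrogens = 16.
Molecular formula: C8H16

C8H16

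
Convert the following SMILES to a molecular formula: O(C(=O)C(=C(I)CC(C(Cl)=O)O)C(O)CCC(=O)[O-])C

Heavy atoms from the SMILES: 11 C, 1 Cl, 1 I, 7 O.
Implicit hydrogens by atom environment:
  5 × C: no H
  4 × O: no H
  3 × C: 2 H each → 6
  2 × C: 1 H each → 2
  2 × O: 1 H each → 2
  1 × C: 3 H
  1 × Cl: no H
  1 × I: no H
  1 × O (charge -1): no H
  Total hydrogens = 13.
Net charge -1.
Molecular formula: C11H13ClIO7-

C11H13ClIO7-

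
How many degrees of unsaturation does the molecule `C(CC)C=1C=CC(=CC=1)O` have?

4

Molecular formula from the SMILES: C9H12O.
DoU = (2C + 2 + N − H − X)/2 = (2·9 + 2 + 0 − 12 − 0)/2 = 8/2 = 4.
(Structurally: 1 ring(s) + 3 π bond(s) = 4.)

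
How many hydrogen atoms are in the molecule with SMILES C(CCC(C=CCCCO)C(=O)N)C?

Hydrogens are implicit in SMILES; fill each atom to its normal valence:
  6 × C: 2 H each → 12
  3 × C: 1 H each → 3
  1 × C: 3 H
  1 × C: no H
  1 × N: 2 H
  1 × O: 1 H
  1 × O: no H
  Total hydrogens = 21.

21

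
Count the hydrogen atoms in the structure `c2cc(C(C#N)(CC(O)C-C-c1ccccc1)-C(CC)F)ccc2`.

Hydrogens are implicit in SMILES; fill each atom to its normal valence:
  10 × C (aromatic): 1 H each → 10
  4 × C: 2 H each → 8
  2 × C: 1 H each → 2
  2 × C: no H
  2 × C (aromatic): no H
  1 × C: 3 H
  1 × F: no H
  1 × N: no H
  1 × O: 1 H
  Total hydrogens = 24.

24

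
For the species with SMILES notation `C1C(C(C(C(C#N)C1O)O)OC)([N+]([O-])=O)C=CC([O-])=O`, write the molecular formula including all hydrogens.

Heavy atoms from the SMILES: 11 C, 2 N, 7 O.
Implicit hydrogens by atom environment:
  6 × C: 1 H each → 6
  3 × C: no H
  3 × O: no H
  2 × O: 1 H each → 2
  2 × O (charge -1): no H
  1 × C: 3 H
  1 × C: 2 H
  1 × N (charge +1): no H
  1 × N: no H
  Total hydrogens = 13.
Net charge -1.
Molecular formula: C11H13N2O7-

C11H13N2O7-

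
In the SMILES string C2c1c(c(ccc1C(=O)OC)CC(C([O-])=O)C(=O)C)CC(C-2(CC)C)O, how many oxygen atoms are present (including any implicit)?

6

The symbol for oxygen appears 6 times in the SMILES.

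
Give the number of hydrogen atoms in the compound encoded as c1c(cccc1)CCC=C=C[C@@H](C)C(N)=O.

Hydrogens are implicit in SMILES; fill each atom to its normal valence:
  5 × C (aromatic): 1 H each → 5
  3 × C: 1 H each → 3
  2 × C: 2 H each → 4
  2 × C: no H
  1 × C: 3 H
  1 × C (aromatic): no H
  1 × N: 2 H
  1 × O: no H
  Total hydrogens = 17.

17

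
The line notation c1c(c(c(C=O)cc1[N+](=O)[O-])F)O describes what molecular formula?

C7H4FNO4

Heavy atoms from the SMILES: 7 C, 1 F, 1 N, 4 O.
Implicit hydrogens by atom environment:
  4 × C (aromatic): no H
  2 × C (aromatic): 1 H each → 2
  2 × O: no H
  1 × C: 1 H
  1 × F: no H
  1 × N (charge +1): no H
  1 × O: 1 H
  1 × O (charge -1): no H
  Total hydrogens = 4.
Molecular formula: C7H4FNO4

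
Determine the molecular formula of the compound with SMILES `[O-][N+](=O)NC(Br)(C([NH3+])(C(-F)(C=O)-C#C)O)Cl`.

C6H7BrClFN3O4+

Heavy atoms from the SMILES: 1 Br, 6 C, 1 Cl, 1 F, 3 N, 4 O.
Implicit hydrogens by atom environment:
  4 × C: no H
  2 × C: 1 H each → 2
  2 × O: no H
  1 × Br: no H
  1 × Cl: no H
  1 × F: no H
  1 × N (charge +1): 3 H
  1 × N: 1 H
  1 × N (charge +1): no H
  1 × O: 1 H
  1 × O (charge -1): no H
  Total hydrogens = 7.
Net charge +1.
Molecular formula: C6H7BrClFN3O4+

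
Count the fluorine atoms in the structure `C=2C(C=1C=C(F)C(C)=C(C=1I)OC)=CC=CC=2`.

1

The symbol for fluorine appears 1 time in the SMILES.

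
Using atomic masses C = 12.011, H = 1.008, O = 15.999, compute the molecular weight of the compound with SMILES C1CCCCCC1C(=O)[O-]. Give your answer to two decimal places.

Molecular formula: C8H13O2-.
M = 8×12.011 + 13×1.008 + 2×15.999 = 141.19 g/mol.

141.19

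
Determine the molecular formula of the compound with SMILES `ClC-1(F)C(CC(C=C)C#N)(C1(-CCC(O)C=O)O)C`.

C13H17ClFNO3

Heavy atoms from the SMILES: 13 C, 1 Cl, 1 F, 1 N, 3 O.
Implicit hydrogens by atom environment:
  4 × C: 2 H each → 8
  4 × C: 1 H each → 4
  4 × C: no H
  2 × O: 1 H each → 2
  1 × C: 3 H
  1 × Cl: no H
  1 × F: no H
  1 × N: no H
  1 × O: no H
  Total hydrogens = 17.
Molecular formula: C13H17ClFNO3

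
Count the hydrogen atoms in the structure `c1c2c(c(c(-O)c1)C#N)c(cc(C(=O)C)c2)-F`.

8

Hydrogens are implicit in SMILES; fill each atom to its normal valence:
  6 × C (aromatic): no H
  4 × C (aromatic): 1 H each → 4
  2 × C: no H
  1 × C: 3 H
  1 × F: no H
  1 × N: no H
  1 × O: 1 H
  1 × O: no H
  Total hydrogens = 8.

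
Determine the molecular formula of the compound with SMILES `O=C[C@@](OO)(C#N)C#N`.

Heavy atoms from the SMILES: 4 C, 2 N, 3 O.
Implicit hydrogens by atom environment:
  3 × C: no H
  2 × N: no H
  2 × O: no H
  1 × C: 1 H
  1 × O: 1 H
  Total hydrogens = 2.
Molecular formula: C4H2N2O3

C4H2N2O3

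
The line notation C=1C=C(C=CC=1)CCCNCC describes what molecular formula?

C11H17N

Heavy atoms from the SMILES: 11 C, 1 N.
Implicit hydrogens by atom environment:
  5 × C (aromatic): 1 H each → 5
  4 × C: 2 H each → 8
  1 × C: 3 H
  1 × C (aromatic): no H
  1 × N: 1 H
  Total hydrogens = 17.
Molecular formula: C11H17N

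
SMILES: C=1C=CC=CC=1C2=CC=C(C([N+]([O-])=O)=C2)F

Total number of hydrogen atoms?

8

Hydrogens are implicit in SMILES; fill each atom to its normal valence:
  8 × C (aromatic): 1 H each → 8
  4 × C (aromatic): no H
  1 × F: no H
  1 × N (charge +1): no H
  1 × O: no H
  1 × O (charge -1): no H
  Total hydrogens = 8.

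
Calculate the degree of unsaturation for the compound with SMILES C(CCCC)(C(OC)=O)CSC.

Molecular formula from the SMILES: C9H18O2S.
DoU = (2C + 2 + N − H − X)/2 = (2·9 + 2 + 0 − 18 − 0)/2 = 2/2 = 1.
(Structurally: 0 ring(s) + 1 π bond(s) = 1.)

1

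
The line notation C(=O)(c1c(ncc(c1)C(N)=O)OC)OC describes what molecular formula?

Heavy atoms from the SMILES: 9 C, 2 N, 4 O.
Implicit hydrogens by atom environment:
  4 × O: no H
  3 × C (aromatic): no H
  2 × C: 3 H each → 6
  2 × C (aromatic): 1 H each → 2
  2 × C: no H
  1 × N: 2 H
  1 × N (aromatic): no H
  Total hydrogens = 10.
Molecular formula: C9H10N2O4

C9H10N2O4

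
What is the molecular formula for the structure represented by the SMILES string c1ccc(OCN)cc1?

C7H9NO

Heavy atoms from the SMILES: 7 C, 1 N, 1 O.
Implicit hydrogens by atom environment:
  5 × C (aromatic): 1 H each → 5
  1 × C: 2 H
  1 × C (aromatic): no H
  1 × N: 2 H
  1 × O: no H
  Total hydrogens = 9.
Molecular formula: C7H9NO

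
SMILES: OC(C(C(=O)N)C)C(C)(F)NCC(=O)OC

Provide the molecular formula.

Heavy atoms from the SMILES: 9 C, 1 F, 2 N, 4 O.
Implicit hydrogens by atom environment:
  3 × C: 3 H each → 9
  3 × C: no H
  3 × O: no H
  2 × C: 1 H each → 2
  1 × C: 2 H
  1 × F: no H
  1 × N: 2 H
  1 × N: 1 H
  1 × O: 1 H
  Total hydrogens = 17.
Molecular formula: C9H17FN2O4

C9H17FN2O4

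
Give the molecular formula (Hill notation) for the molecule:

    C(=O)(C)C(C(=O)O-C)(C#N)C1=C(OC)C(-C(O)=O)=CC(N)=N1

C13H13N3O6

Heavy atoms from the SMILES: 13 C, 3 N, 6 O.
Implicit hydrogens by atom environment:
  5 × C: no H
  5 × O: no H
  4 × C (aromatic): no H
  3 × C: 3 H each → 9
  1 × C (aromatic): 1 H
  1 × N: 2 H
  1 × N (aromatic): no H
  1 × N: no H
  1 × O: 1 H
  Total hydrogens = 13.
Molecular formula: C13H13N3O6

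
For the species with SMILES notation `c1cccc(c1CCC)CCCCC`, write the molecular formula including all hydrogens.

C14H22

Heavy atoms from the SMILES: 14 C.
Implicit hydrogens by atom environment:
  6 × C: 2 H each → 12
  4 × C (aromatic): 1 H each → 4
  2 × C: 3 H each → 6
  2 × C (aromatic): no H
  Total hydrogens = 22.
Molecular formula: C14H22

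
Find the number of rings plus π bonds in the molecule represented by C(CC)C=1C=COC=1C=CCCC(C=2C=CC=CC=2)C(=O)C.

9

Molecular formula from the SMILES: C20H24O2.
DoU = (2C + 2 + N − H − X)/2 = (2·20 + 2 + 0 − 24 − 0)/2 = 18/2 = 9.
(Structurally: 2 ring(s) + 7 π bond(s) = 9.)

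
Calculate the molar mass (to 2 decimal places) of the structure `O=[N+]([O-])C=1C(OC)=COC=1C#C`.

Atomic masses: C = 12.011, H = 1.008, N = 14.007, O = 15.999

167.12

Molecular formula: C7H5NO4.
M = 7×12.011 + 5×1.008 + 1×14.007 + 4×15.999 = 167.12 g/mol.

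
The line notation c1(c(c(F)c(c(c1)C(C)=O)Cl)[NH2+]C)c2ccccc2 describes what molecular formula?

C15H14ClFNO+

Heavy atoms from the SMILES: 15 C, 1 Cl, 1 F, 1 N, 1 O.
Implicit hydrogens by atom environment:
  6 × C (aromatic): 1 H each → 6
  6 × C (aromatic): no H
  2 × C: 3 H each → 6
  1 × C: no H
  1 × Cl: no H
  1 × F: no H
  1 × N (charge +1): 2 H
  1 × O: no H
  Total hydrogens = 14.
Net charge +1.
Molecular formula: C15H14ClFNO+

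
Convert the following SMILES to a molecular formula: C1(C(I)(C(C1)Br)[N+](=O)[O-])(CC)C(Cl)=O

Heavy atoms from the SMILES: 1 Br, 7 C, 1 Cl, 1 I, 1 N, 3 O.
Implicit hydrogens by atom environment:
  3 × C: no H
  2 × C: 2 H each → 4
  2 × O: no H
  1 × Br: no H
  1 × C: 3 H
  1 × C: 1 H
  1 × Cl: no H
  1 × I: no H
  1 × N (charge +1): no H
  1 × O (charge -1): no H
  Total hydrogens = 8.
Molecular formula: C7H8BrClINO3

C7H8BrClINO3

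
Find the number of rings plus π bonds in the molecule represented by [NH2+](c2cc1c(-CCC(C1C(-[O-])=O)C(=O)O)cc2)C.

7

Molecular formula from the SMILES: C13H15NO4.
DoU = (2C + 2 + N − H − X)/2 = (2·13 + 2 + 1 − 15 − 0)/2 = 14/2 = 7.
(Structurally: 2 ring(s) + 5 π bond(s) = 7.)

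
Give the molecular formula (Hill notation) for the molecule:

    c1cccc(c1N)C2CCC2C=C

C12H15N

Heavy atoms from the SMILES: 12 C, 1 N.
Implicit hydrogens by atom environment:
  4 × C (aromatic): 1 H each → 4
  3 × C: 2 H each → 6
  3 × C: 1 H each → 3
  2 × C (aromatic): no H
  1 × N: 2 H
  Total hydrogens = 15.
Molecular formula: C12H15N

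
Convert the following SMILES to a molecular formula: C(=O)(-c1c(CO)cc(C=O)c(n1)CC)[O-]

Heavy atoms from the SMILES: 10 C, 1 N, 4 O.
Implicit hydrogens by atom environment:
  4 × C (aromatic): no H
  2 × C: 2 H each → 4
  2 × O: no H
  1 × C: 3 H
  1 × C (aromatic): 1 H
  1 × C: 1 H
  1 × C: no H
  1 × N (aromatic): no H
  1 × O: 1 H
  1 × O (charge -1): no H
  Total hydrogens = 10.
Net charge -1.
Molecular formula: C10H10NO4-

C10H10NO4-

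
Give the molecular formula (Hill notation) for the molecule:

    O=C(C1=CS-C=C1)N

C5H5NOS

Heavy atoms from the SMILES: 5 C, 1 N, 1 O, 1 S.
Implicit hydrogens by atom environment:
  3 × C (aromatic): 1 H each → 3
  1 × C (aromatic): no H
  1 × C: no H
  1 × N: 2 H
  1 × O: no H
  1 × S (aromatic): no H
  Total hydrogens = 5.
Molecular formula: C5H5NOS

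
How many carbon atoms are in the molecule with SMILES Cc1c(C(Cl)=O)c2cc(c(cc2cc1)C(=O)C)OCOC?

The symbol for carbon appears 16 times in the SMILES. Lowercase c denotes aromatic carbon and counts toward C.

16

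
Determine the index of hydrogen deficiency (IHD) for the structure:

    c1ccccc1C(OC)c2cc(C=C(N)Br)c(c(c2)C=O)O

Molecular formula from the SMILES: C17H16BrNO3.
DoU = (2C + 2 + N − H − X)/2 = (2·17 + 2 + 1 − 16 − 1)/2 = 20/2 = 10.
(Structurally: 2 ring(s) + 8 π bond(s) = 10.)

10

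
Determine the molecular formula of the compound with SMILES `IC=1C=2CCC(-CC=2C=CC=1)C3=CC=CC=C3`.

Heavy atoms from the SMILES: 16 C, 1 I.
Implicit hydrogens by atom environment:
  8 × C (aromatic): 1 H each → 8
  4 × C (aromatic): no H
  3 × C: 2 H each → 6
  1 × C: 1 H
  1 × I: no H
  Total hydrogens = 15.
Molecular formula: C16H15I

C16H15I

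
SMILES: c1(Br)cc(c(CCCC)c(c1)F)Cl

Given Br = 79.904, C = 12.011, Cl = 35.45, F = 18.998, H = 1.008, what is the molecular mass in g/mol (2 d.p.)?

265.55

Molecular formula: C10H11BrClF.
M = 1×79.904 + 10×12.011 + 1×35.45 + 1×18.998 + 11×1.008 = 265.55 g/mol.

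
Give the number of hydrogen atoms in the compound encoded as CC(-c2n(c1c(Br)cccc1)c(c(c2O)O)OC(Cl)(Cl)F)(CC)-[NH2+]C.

19

Hydrogens are implicit in SMILES; fill each atom to its normal valence:
  6 × C (aromatic): no H
  4 × C (aromatic): 1 H each → 4
  3 × C: 3 H each → 9
  2 × C: no H
  2 × Cl: no H
  2 × O: 1 H each → 2
  1 × Br: no H
  1 × C: 2 H
  1 × F: no H
  1 × N (charge +1): 2 H
  1 × N (aromatic): no H
  1 × O: no H
  Total hydrogens = 19.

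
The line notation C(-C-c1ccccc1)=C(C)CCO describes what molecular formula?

Heavy atoms from the SMILES: 12 C, 1 O.
Implicit hydrogens by atom environment:
  5 × C (aromatic): 1 H each → 5
  3 × C: 2 H each → 6
  1 × C: 3 H
  1 × C: 1 H
  1 × C: no H
  1 × C (aromatic): no H
  1 × O: 1 H
  Total hydrogens = 16.
Molecular formula: C12H16O

C12H16O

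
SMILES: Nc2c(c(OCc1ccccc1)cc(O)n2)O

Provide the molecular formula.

Heavy atoms from the SMILES: 12 C, 2 N, 3 O.
Implicit hydrogens by atom environment:
  6 × C (aromatic): 1 H each → 6
  5 × C (aromatic): no H
  2 × O: 1 H each → 2
  1 × C: 2 H
  1 × N: 2 H
  1 × N (aromatic): no H
  1 × O: no H
  Total hydrogens = 12.
Molecular formula: C12H12N2O3

C12H12N2O3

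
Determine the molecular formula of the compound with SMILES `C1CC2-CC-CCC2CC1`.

Heavy atoms from the SMILES: 10 C.
Implicit hydrogens by atom environment:
  8 × C: 2 H each → 16
  2 × C: 1 H each → 2
  Total hydrogens = 18.
Molecular formula: C10H18

C10H18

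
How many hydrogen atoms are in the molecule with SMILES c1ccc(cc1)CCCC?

Hydrogens are implicit in SMILES; fill each atom to its normal valence:
  5 × C (aromatic): 1 H each → 5
  3 × C: 2 H each → 6
  1 × C: 3 H
  1 × C (aromatic): no H
  Total hydrogens = 14.

14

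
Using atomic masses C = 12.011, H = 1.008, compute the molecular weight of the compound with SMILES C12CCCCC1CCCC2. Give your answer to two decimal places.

138.25

Molecular formula: C10H18.
M = 10×12.011 + 18×1.008 = 138.25 g/mol.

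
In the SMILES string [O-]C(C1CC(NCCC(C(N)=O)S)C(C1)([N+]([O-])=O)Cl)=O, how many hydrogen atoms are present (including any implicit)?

Hydrogens are implicit in SMILES; fill each atom to its normal valence:
  4 × C: 2 H each → 8
  3 × C: 1 H each → 3
  3 × C: no H
  3 × O: no H
  2 × O (charge -1): no H
  1 × Cl: no H
  1 × N: 2 H
  1 × N: 1 H
  1 × N (charge +1): no H
  1 × S: 1 H
  Total hydrogens = 15.

15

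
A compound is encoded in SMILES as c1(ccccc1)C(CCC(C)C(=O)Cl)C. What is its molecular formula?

Heavy atoms from the SMILES: 13 C, 1 Cl, 1 O.
Implicit hydrogens by atom environment:
  5 × C (aromatic): 1 H each → 5
  2 × C: 3 H each → 6
  2 × C: 2 H each → 4
  2 × C: 1 H each → 2
  1 × C (aromatic): no H
  1 × C: no H
  1 × Cl: no H
  1 × O: no H
  Total hydrogens = 17.
Molecular formula: C13H17ClO

C13H17ClO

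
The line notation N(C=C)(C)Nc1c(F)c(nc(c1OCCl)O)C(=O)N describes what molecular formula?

Heavy atoms from the SMILES: 10 C, 1 Cl, 1 F, 4 N, 3 O.
Implicit hydrogens by atom environment:
  5 × C (aromatic): no H
  2 × C: 2 H each → 4
  2 × O: no H
  1 × C: 3 H
  1 × C: 1 H
  1 × C: no H
  1 × Cl: no H
  1 × F: no H
  1 × N: 2 H
  1 × N: 1 H
  1 × N (aromatic): no H
  1 × N: no H
  1 × O: 1 H
  Total hydrogens = 12.
Molecular formula: C10H12ClFN4O3

C10H12ClFN4O3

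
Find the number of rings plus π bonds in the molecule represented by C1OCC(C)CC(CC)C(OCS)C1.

1

Molecular formula from the SMILES: C11H22O2S.
DoU = (2C + 2 + N − H − X)/2 = (2·11 + 2 + 0 − 22 − 0)/2 = 2/2 = 1.
(Structurally: 1 ring(s) + 0 π bond(s) = 1.)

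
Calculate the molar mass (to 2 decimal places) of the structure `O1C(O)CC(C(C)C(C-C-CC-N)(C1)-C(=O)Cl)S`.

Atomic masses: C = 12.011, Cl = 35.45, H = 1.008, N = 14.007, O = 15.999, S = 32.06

Molecular formula: C12H22ClNO3S.
M = 12×12.011 + 1×35.45 + 22×1.008 + 1×14.007 + 3×15.999 + 1×32.06 = 295.82 g/mol.

295.82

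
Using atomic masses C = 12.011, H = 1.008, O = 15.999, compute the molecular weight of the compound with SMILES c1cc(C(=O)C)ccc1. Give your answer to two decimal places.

Molecular formula: C8H8O.
M = 8×12.011 + 8×1.008 + 1×15.999 = 120.15 g/mol.

120.15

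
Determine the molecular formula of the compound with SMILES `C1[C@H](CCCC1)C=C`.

C8H14

Heavy atoms from the SMILES: 8 C.
Implicit hydrogens by atom environment:
  6 × C: 2 H each → 12
  2 × C: 1 H each → 2
  Total hydrogens = 14.
Molecular formula: C8H14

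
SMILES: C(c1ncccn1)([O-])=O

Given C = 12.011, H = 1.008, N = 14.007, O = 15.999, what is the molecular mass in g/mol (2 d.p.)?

Molecular formula: C5H3N2O2-.
M = 5×12.011 + 3×1.008 + 2×14.007 + 2×15.999 = 123.09 g/mol.

123.09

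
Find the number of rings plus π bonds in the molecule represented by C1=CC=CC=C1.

Molecular formula from the SMILES: C6H6.
DoU = (2C + 2 + N − H − X)/2 = (2·6 + 2 + 0 − 6 − 0)/2 = 8/2 = 4.
(Structurally: 1 ring(s) + 3 π bond(s) = 4.)

4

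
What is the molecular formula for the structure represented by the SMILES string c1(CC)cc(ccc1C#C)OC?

C11H12O

Heavy atoms from the SMILES: 11 C, 1 O.
Implicit hydrogens by atom environment:
  3 × C (aromatic): 1 H each → 3
  3 × C (aromatic): no H
  2 × C: 3 H each → 6
  1 × C: 2 H
  1 × C: 1 H
  1 × C: no H
  1 × O: no H
  Total hydrogens = 12.
Molecular formula: C11H12O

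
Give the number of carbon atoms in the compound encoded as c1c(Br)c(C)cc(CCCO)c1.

The symbol for carbon appears 10 times in the SMILES. Lowercase c denotes aromatic carbon and counts toward C.

10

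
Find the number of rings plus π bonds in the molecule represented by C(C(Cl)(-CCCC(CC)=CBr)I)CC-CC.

Molecular formula from the SMILES: C13H23BrClI.
DoU = (2C + 2 + N − H − X)/2 = (2·13 + 2 + 0 − 23 − 3)/2 = 2/2 = 1.
(Structurally: 0 ring(s) + 1 π bond(s) = 1.)

1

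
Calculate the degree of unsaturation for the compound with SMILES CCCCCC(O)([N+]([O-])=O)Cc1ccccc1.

5

Molecular formula from the SMILES: C13H19NO3.
DoU = (2C + 2 + N − H − X)/2 = (2·13 + 2 + 1 − 19 − 0)/2 = 10/2 = 5.
(Structurally: 1 ring(s) + 4 π bond(s) = 5.)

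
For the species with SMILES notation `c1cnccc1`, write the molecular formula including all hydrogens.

Heavy atoms from the SMILES: 5 C, 1 N.
Implicit hydrogens by atom environment:
  5 × C (aromatic): 1 H each → 5
  1 × N (aromatic): no H
  Total hydrogens = 5.
Molecular formula: C5H5N

C5H5N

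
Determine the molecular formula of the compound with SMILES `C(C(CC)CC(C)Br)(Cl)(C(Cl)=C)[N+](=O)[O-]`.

C9H14BrCl2NO2

Heavy atoms from the SMILES: 1 Br, 9 C, 2 Cl, 1 N, 2 O.
Implicit hydrogens by atom environment:
  3 × C: 2 H each → 6
  2 × C: 3 H each → 6
  2 × C: 1 H each → 2
  2 × C: no H
  2 × Cl: no H
  1 × Br: no H
  1 × N (charge +1): no H
  1 × O: no H
  1 × O (charge -1): no H
  Total hydrogens = 14.
Molecular formula: C9H14BrCl2NO2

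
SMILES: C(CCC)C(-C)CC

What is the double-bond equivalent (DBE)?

Molecular formula from the SMILES: C8H18.
DoU = (2C + 2 + N − H − X)/2 = (2·8 + 2 + 0 − 18 − 0)/2 = 0/2 = 0.
(Structurally: 0 ring(s) + 0 π bond(s) = 0.)

0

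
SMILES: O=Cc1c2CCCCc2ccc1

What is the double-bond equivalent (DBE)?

6

Molecular formula from the SMILES: C11H12O.
DoU = (2C + 2 + N − H − X)/2 = (2·11 + 2 + 0 − 12 − 0)/2 = 12/2 = 6.
(Structurally: 2 ring(s) + 4 π bond(s) = 6.)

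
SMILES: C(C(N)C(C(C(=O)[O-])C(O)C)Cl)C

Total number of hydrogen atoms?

Hydrogens are implicit in SMILES; fill each atom to its normal valence:
  4 × C: 1 H each → 4
  2 × C: 3 H each → 6
  1 × C: 2 H
  1 × C: no H
  1 × Cl: no H
  1 × N: 2 H
  1 × O: 1 H
  1 × O: no H
  1 × O (charge -1): no H
  Total hydrogens = 15.

15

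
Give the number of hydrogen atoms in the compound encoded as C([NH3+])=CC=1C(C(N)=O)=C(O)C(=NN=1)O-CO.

11

Hydrogens are implicit in SMILES; fill each atom to its normal valence:
  4 × C (aromatic): no H
  2 × C: 1 H each → 2
  2 × N (aromatic): no H
  2 × O: 1 H each → 2
  2 × O: no H
  1 × C: 2 H
  1 × C: no H
  1 × N (charge +1): 3 H
  1 × N: 2 H
  Total hydrogens = 11.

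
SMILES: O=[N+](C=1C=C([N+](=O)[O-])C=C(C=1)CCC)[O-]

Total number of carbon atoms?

The symbol for carbon appears 9 times in the SMILES.

9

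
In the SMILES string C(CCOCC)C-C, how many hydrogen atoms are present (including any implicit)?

Hydrogens are implicit in SMILES; fill each atom to its normal valence:
  5 × C: 2 H each → 10
  2 × C: 3 H each → 6
  1 × O: no H
  Total hydrogens = 16.

16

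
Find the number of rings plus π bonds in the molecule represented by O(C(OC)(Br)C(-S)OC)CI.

0

Molecular formula from the SMILES: C5H10BrIO3S.
DoU = (2C + 2 + N − H − X)/2 = (2·5 + 2 + 0 − 10 − 2)/2 = 0/2 = 0.
(Structurally: 0 ring(s) + 0 π bond(s) = 0.)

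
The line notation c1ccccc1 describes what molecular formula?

C6H6

Heavy atoms from the SMILES: 6 C.
Implicit hydrogens by atom environment:
  6 × C (aromatic): 1 H each → 6
  Total hydrogens = 6.
Molecular formula: C6H6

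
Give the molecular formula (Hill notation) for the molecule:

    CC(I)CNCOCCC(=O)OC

C8H16INO3

Heavy atoms from the SMILES: 8 C, 1 I, 1 N, 3 O.
Implicit hydrogens by atom environment:
  4 × C: 2 H each → 8
  3 × O: no H
  2 × C: 3 H each → 6
  1 × C: 1 H
  1 × C: no H
  1 × I: no H
  1 × N: 1 H
  Total hydrogens = 16.
Molecular formula: C8H16INO3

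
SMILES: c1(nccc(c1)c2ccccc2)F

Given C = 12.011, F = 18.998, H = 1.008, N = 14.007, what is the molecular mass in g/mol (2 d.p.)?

173.19

Molecular formula: C11H8FN.
M = 11×12.011 + 1×18.998 + 8×1.008 + 1×14.007 = 173.19 g/mol.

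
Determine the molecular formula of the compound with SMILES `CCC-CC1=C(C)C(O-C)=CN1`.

Heavy atoms from the SMILES: 10 C, 1 N, 1 O.
Implicit hydrogens by atom environment:
  3 × C: 3 H each → 9
  3 × C: 2 H each → 6
  3 × C (aromatic): no H
  1 × C (aromatic): 1 H
  1 × N (aromatic): 1 H
  1 × O: no H
  Total hydrogens = 17.
Molecular formula: C10H17NO

C10H17NO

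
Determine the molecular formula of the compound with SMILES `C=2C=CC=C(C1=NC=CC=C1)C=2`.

C11H9N

Heavy atoms from the SMILES: 11 C, 1 N.
Implicit hydrogens by atom environment:
  9 × C (aromatic): 1 H each → 9
  2 × C (aromatic): no H
  1 × N (aromatic): no H
  Total hydrogens = 9.
Molecular formula: C11H9N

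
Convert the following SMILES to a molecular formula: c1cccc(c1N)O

C6H7NO

Heavy atoms from the SMILES: 6 C, 1 N, 1 O.
Implicit hydrogens by atom environment:
  4 × C (aromatic): 1 H each → 4
  2 × C (aromatic): no H
  1 × N: 2 H
  1 × O: 1 H
  Total hydrogens = 7.
Molecular formula: C6H7NO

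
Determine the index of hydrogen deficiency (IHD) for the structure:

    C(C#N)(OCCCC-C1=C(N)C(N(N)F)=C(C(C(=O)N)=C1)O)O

7

Molecular formula from the SMILES: C13H18FN5O4.
DoU = (2C + 2 + N − H − X)/2 = (2·13 + 2 + 5 − 18 − 1)/2 = 14/2 = 7.
(Structurally: 1 ring(s) + 6 π bond(s) = 7.)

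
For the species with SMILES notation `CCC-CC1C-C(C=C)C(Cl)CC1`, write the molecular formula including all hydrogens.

Heavy atoms from the SMILES: 12 C, 1 Cl.
Implicit hydrogens by atom environment:
  7 × C: 2 H each → 14
  4 × C: 1 H each → 4
  1 × C: 3 H
  1 × Cl: no H
  Total hydrogens = 21.
Molecular formula: C12H21Cl

C12H21Cl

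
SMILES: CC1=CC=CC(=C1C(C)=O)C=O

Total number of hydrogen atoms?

10

Hydrogens are implicit in SMILES; fill each atom to its normal valence:
  3 × C (aromatic): 1 H each → 3
  3 × C (aromatic): no H
  2 × C: 3 H each → 6
  2 × O: no H
  1 × C: 1 H
  1 × C: no H
  Total hydrogens = 10.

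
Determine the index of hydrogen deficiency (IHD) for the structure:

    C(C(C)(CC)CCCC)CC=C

1

Molecular formula from the SMILES: C12H24.
DoU = (2C + 2 + N − H − X)/2 = (2·12 + 2 + 0 − 24 − 0)/2 = 2/2 = 1.
(Structurally: 0 ring(s) + 1 π bond(s) = 1.)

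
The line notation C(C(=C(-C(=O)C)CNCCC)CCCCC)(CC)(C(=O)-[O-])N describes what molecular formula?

Heavy atoms from the SMILES: 17 C, 2 N, 3 O.
Implicit hydrogens by atom environment:
  8 × C: 2 H each → 16
  5 × C: no H
  4 × C: 3 H each → 12
  2 × O: no H
  1 × N: 2 H
  1 × N: 1 H
  1 × O (charge -1): no H
  Total hydrogens = 31.
Net charge -1.
Molecular formula: C17H31N2O3-

C17H31N2O3-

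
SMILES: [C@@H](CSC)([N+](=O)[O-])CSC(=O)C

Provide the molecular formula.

Heavy atoms from the SMILES: 6 C, 1 N, 3 O, 2 S.
Implicit hydrogens by atom environment:
  2 × C: 3 H each → 6
  2 × C: 2 H each → 4
  2 × O: no H
  2 × S: no H
  1 × C: 1 H
  1 × C: no H
  1 × N (charge +1): no H
  1 × O (charge -1): no H
  Total hydrogens = 11.
Molecular formula: C6H11NO3S2

C6H11NO3S2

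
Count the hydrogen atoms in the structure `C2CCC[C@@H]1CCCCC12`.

18

Hydrogens are implicit in SMILES; fill each atom to its normal valence:
  8 × C: 2 H each → 16
  2 × C: 1 H each → 2
  Total hydrogens = 18.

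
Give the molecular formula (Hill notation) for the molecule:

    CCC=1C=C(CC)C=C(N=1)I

C9H12IN

Heavy atoms from the SMILES: 9 C, 1 I, 1 N.
Implicit hydrogens by atom environment:
  3 × C (aromatic): no H
  2 × C: 3 H each → 6
  2 × C: 2 H each → 4
  2 × C (aromatic): 1 H each → 2
  1 × I: no H
  1 × N (aromatic): no H
  Total hydrogens = 12.
Molecular formula: C9H12IN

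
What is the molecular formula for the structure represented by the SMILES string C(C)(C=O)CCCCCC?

C9H18O

Heavy atoms from the SMILES: 9 C, 1 O.
Implicit hydrogens by atom environment:
  5 × C: 2 H each → 10
  2 × C: 3 H each → 6
  2 × C: 1 H each → 2
  1 × O: no H
  Total hydrogens = 18.
Molecular formula: C9H18O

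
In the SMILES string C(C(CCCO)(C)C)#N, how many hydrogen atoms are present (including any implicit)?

13

Hydrogens are implicit in SMILES; fill each atom to its normal valence:
  3 × C: 2 H each → 6
  2 × C: 3 H each → 6
  2 × C: no H
  1 × N: no H
  1 × O: 1 H
  Total hydrogens = 13.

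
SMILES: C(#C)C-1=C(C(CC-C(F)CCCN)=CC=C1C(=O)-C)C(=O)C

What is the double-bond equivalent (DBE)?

8

Molecular formula from the SMILES: C18H22FNO2.
DoU = (2C + 2 + N − H − X)/2 = (2·18 + 2 + 1 − 22 − 1)/2 = 16/2 = 8.
(Structurally: 1 ring(s) + 7 π bond(s) = 8.)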